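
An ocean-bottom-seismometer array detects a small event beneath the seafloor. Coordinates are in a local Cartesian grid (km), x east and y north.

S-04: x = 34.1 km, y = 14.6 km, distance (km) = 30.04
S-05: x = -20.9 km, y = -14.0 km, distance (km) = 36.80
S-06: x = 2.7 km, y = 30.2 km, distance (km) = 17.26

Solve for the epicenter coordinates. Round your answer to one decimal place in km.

Circle about each station: (x − 34.1)² + (y − 14.6)² = 30.04²; (x + 20.9)² + (y + 14.0)² = 36.80²; (x − 2.7)² + (y − 30.2)² = 17.26².
Subtracting the S-04 equation from the S-05 and S-06 equations removes the quadratic terms:
-110.0 x − 57.2 y = -1195.00
-62.8 x + 31.2 y = 147.85
Solving the 2×2 system: x ≈ 4.1, y ≈ 13.0 km.

x ≈ 4.1 km, y ≈ 13.0 km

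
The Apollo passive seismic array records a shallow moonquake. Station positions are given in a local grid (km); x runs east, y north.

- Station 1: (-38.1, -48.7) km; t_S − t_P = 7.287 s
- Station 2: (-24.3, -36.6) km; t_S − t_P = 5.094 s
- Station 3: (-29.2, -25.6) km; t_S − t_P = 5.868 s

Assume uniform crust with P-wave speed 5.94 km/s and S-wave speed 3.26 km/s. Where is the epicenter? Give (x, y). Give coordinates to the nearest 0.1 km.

Distance from S−P lag: d = Δt · v_P v_S / (v_P − v_S) = Δt · (5.94·3.26)/(5.94−3.26) ≈ 7.2255·Δt.
So d_Station 1 = 52.65, d_Station 2 = 36.81, d_Station 3 = 42.40 km.
Circle about each station: (x + 38.1)² + (y + 48.7)² = 52.65²; (x + 24.3)² + (y + 36.6)² = 36.81²; (x + 29.2)² + (y + 25.6)² = 42.40².
Subtracting the Station 1 equation from the Station 2 and Station 3 equations removes the quadratic terms:
27.6 x + 24.2 y = -476.20
17.8 x + 46.2 y = -1341.04
Solving the 2×2 system: x ≈ 12.4, y ≈ -33.8 km.
Check against Station 1 (with the unrounded x, y): √((x + 38.1)²+(y + 48.7)²) = 52.63 ≈ 52.65 km. ✓

12.4 km east, -33.8 km north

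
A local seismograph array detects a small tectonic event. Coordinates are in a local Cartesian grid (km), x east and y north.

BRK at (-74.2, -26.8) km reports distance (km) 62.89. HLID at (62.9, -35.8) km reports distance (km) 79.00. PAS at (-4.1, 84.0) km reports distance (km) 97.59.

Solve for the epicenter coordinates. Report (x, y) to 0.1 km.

(-12.8, -13.2)

Circle about each station: (x + 74.2)² + (y + 26.8)² = 62.89²; (x − 62.9)² + (y + 35.8)² = 79.00²; (x + 4.1)² + (y − 84.0)² = 97.59².
Subtracting pairs of circle equations eliminates x²+y² and gives linear equations (the radical axes):
274.2 x − 18.0 y = -3271.68
140.2 x + 221.6 y = -4719.73
Solving the 2×2 system: x ≈ -12.8, y ≈ -13.2 km.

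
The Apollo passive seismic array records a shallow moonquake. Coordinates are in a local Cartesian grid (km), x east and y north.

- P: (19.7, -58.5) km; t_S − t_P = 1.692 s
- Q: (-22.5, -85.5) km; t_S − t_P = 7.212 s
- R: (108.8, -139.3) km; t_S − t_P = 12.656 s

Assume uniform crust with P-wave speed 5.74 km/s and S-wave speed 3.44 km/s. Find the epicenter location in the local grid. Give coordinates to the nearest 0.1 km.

Distance from S−P lag: d = Δt · v_P v_S / (v_P − v_S) = Δt · (5.74·3.44)/(5.74−3.44) ≈ 8.5850·Δt.
So d_P = 14.53, d_Q = 61.92, d_R = 108.65 km.
Circle about each station: (x − 19.7)² + (y + 58.5)² = 14.53²; (x + 22.5)² + (y + 85.5)² = 61.92²; (x − 108.8)² + (y + 139.3)² = 108.65².
Subtracting pairs of circle equations eliminates x²+y² and gives linear equations (the radical axes):
-84.4 x − 54.0 y = 383.19
178.2 x − 161.6 y = 15837.89
Solving the 2×2 system: x ≈ 34.1, y ≈ -60.4 km.

x ≈ 34.1 km, y ≈ -60.4 km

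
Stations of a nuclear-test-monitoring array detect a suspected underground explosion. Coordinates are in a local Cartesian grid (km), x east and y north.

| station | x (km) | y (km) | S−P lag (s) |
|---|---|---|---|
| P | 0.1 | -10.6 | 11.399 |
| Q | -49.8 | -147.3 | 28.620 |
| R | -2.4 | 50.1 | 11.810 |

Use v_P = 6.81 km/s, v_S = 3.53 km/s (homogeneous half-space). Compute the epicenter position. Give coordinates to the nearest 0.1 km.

Distance from S−P lag: d = Δt · v_P v_S / (v_P − v_S) = Δt · (6.81·3.53)/(6.81−3.53) ≈ 7.3291·Δt.
So d_P = 83.54, d_Q = 209.76, d_R = 86.56 km.
Circle about each station: (x − 0.1)² + (y + 10.6)² = 83.54²; (x + 49.8)² + (y + 147.3)² = 209.76²; (x + 2.4)² + (y − 50.1)² = 86.56².
Subtracting the P equation from the Q and R equations removes the quadratic terms:
-99.8 x − 273.4 y = -12955.37
-5.0 x + 121.4 y = 1889.70
Solving the 2×2 system: x ≈ 78.3, y ≈ 18.8 km.

78.3 km east, 18.8 km north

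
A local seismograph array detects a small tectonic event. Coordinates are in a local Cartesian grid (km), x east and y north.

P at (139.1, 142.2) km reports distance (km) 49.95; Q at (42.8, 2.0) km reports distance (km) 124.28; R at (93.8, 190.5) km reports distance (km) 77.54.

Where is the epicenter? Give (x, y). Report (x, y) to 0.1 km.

Circle about each station: (x − 139.1)² + (y − 142.2)² = 49.95²; (x − 42.8)² + (y − 2.0)² = 124.28²; (x − 93.8)² + (y − 190.5)² = 77.54².
Subtracting the P equation from the Q and R equations removes the quadratic terms:
-192.6 x − 280.4 y = -50684.33
-90.6 x + 96.6 y = 2001.59
Solving the 2×2 system: x ≈ 98.5, y ≈ 113.1 km.

(98.5, 113.1)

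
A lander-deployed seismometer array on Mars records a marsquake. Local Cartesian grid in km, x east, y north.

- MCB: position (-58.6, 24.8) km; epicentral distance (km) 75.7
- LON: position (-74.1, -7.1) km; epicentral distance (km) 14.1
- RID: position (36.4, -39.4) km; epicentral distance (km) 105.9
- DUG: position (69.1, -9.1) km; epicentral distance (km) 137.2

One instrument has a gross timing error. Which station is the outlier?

MCB

Solve using three stations at a time. Using LON, RID, DUG (subtract circle equations pairwise → linear system) gives (x, y) ≈ (-67.7, -19.8).
Distances from that point to each station vs reported:
  MCB: calculated 45.5 vs reported 75.7 → residual 30.2 km
  LON: calculated 14.2 vs reported 14.1 → residual 0.1 km
  RID: calculated 105.9 vs reported 105.9 → residual 0.0 km
  DUG: calculated 137.2 vs reported 137.2 → residual 0.0 km
LON, RID, DUG are mutually consistent (residuals ≈ 0); MCB is off by 30.2 km.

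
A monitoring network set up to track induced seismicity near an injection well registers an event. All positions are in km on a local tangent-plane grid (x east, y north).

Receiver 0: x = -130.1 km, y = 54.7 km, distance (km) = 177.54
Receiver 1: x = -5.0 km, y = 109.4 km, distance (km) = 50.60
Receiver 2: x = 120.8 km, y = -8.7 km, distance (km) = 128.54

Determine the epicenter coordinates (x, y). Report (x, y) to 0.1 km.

43.1 km east, 93.7 km north

Circle about each station: (x + 130.1)² + (y − 54.7)² = 177.54²; (x + 5.0)² + (y − 109.4)² = 50.60²; (x − 120.8)² + (y + 8.7)² = 128.54².
Subtracting the Receiver 0 equation from the Receiver 1 and Receiver 2 equations removes the quadratic terms:
250.2 x + 109.4 y = 21035.35
501.8 x − 126.8 y = 9748.15
Solving the 2×2 system: x ≈ 43.1, y ≈ 93.7 km.
Check against Receiver 0 (with the unrounded x, y): √((x + 130.1)²+(y − 54.7)²) = 177.54 ≈ 177.54 km. ✓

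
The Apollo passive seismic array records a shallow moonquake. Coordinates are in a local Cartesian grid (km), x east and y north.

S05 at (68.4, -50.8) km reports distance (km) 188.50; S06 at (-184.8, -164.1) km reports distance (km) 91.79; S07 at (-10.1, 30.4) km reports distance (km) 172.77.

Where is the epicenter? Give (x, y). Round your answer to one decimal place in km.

(-110.5, -110.2)

Circle about each station: (x − 68.4)² + (y + 50.8)² = 188.50²; (x + 184.8)² + (y + 164.1)² = 91.79²; (x + 10.1)² + (y − 30.4)² = 172.77².
Subtracting the S05 equation from the S06 and S07 equations removes the quadratic terms:
-506.4 x − 226.6 y = 80927.50
-157.0 x + 162.4 y = -550.25
Solving the 2×2 system: x ≈ -110.5, y ≈ -110.2 km.
Check against S05 (with the unrounded x, y): √((x − 68.4)²+(y + 50.8)²) = 188.50 ≈ 188.50 km. ✓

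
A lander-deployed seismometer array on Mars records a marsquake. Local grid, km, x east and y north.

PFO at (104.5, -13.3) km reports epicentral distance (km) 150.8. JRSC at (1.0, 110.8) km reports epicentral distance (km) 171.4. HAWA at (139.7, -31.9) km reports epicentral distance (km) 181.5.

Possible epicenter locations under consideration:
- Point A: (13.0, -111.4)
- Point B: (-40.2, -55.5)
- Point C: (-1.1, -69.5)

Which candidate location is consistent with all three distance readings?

For each candidate, compare |candidate − station| to the reported distance:
Point A: residuals PFO 16.7, JRSC 51.1, HAWA 31.9 → max 51.1 km
Point B: residuals PFO 0.1, JRSC 0.1, HAWA 0.1 → max 0.1 km
Point C: residuals PFO 31.2, JRSC 8.9, HAWA 35.8 → max 35.8 km
Only Point B has all residuals ≈ 0.

Point B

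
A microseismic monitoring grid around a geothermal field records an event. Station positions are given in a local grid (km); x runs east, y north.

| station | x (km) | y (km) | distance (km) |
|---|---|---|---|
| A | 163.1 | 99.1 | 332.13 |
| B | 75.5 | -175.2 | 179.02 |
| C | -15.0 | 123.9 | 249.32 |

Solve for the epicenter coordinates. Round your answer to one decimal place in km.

x ≈ -92.4 km, y ≈ -113.1 km

Circle about each station: (x − 163.1)² + (y − 99.1)² = 332.13²; (x − 75.5)² + (y + 175.2)² = 179.02²; (x + 15.0)² + (y − 123.9)² = 249.32².
Subtracting pairs of circle equations eliminates x²+y² and gives linear equations (the radical axes):
-175.2 x − 548.6 y = 78235.05
-356.2 x + 49.6 y = 27303.66
Solving the 2×2 system: x ≈ -92.4, y ≈ -113.1 km.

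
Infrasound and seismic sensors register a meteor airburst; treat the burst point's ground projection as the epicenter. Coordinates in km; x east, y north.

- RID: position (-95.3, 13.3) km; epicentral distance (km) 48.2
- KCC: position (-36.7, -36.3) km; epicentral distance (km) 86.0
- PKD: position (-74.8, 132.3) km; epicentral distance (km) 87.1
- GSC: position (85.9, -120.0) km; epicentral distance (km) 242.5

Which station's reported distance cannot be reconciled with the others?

GSC

Solve using three stations at a time. Using RID, KCC, PKD (subtract circle equations pairwise → linear system) gives (x, y) ≈ (-60.3, 46.4).
Distances from that point to each station vs reported:
  RID: calculated 48.2 vs reported 48.2 → residual 0.0 km
  KCC: calculated 86.0 vs reported 86.0 → residual 0.0 km
  PKD: calculated 87.1 vs reported 87.1 → residual 0.0 km
  GSC: calculated 221.5 vs reported 242.5 → residual 21.0 km
RID, KCC, PKD are mutually consistent (residuals ≈ 0); GSC is off by 21.0 km.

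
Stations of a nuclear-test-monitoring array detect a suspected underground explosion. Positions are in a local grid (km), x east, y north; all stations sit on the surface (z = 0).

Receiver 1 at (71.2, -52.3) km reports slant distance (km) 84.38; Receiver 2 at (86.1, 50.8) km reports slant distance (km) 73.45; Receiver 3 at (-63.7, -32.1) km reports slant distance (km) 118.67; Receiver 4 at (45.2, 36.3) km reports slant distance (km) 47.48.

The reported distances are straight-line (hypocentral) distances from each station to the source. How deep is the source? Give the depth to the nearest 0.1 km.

z ≈ 41.0 km

Each station gives a sphere (x−x_i)² + (y−y_i)² + z² = d_i² (stations at z=0).
Subtracting the Receiver 1 sphere from Receiver 2 and Receiver 3: z² cancels, leaving linear equations in x and y:
29.8 x + 206.2 y = 3914.20
-269.8 x + 40.4 y = -9679.21
Solving: x ≈ 37.898, y ≈ 13.506 km (keep extra digits for the depth step; rounded: 37.9, 13.5).
Then from the Receiver 1 sphere: z² = 84.38² − (x − 71.2)² − (y + 52.3)² with x = 37.898, y = 13.506, so z ≈ 40.994 ≈ 41.0 km.
Check against Receiver 4 (with the unrounded solution): distance 47.47 ≈ 47.48 km. ✓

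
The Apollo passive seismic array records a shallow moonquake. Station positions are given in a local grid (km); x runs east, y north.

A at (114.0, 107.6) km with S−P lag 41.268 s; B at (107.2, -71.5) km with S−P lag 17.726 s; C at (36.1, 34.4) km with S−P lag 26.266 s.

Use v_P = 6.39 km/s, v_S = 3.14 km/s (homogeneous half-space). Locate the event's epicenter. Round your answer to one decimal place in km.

Distance from S−P lag: d = Δt · v_P v_S / (v_P − v_S) = Δt · (6.39·3.14)/(6.39−3.14) ≈ 6.1737·Δt.
So d_A = 254.78, d_B = 109.44, d_C = 162.16 km.
Circle about each station: (x − 114.0)² + (y − 107.6)² = 254.78²; (x − 107.2)² + (y + 71.5)² = 109.44²; (x − 36.1)² + (y − 34.4)² = 162.16².
Subtracting the A equation from the B and C equations removes the quadratic terms:
-13.6 x − 358.2 y = 44966.06
-155.8 x − 146.4 y = 16529.79
Solving the 2×2 system: x ≈ 12.3, y ≈ -126.0 km.
Check against A (with the unrounded x, y): √((x − 114.0)²+(y − 107.6)²) = 254.78 ≈ 254.78 km. ✓

x ≈ 12.3 km, y ≈ -126.0 km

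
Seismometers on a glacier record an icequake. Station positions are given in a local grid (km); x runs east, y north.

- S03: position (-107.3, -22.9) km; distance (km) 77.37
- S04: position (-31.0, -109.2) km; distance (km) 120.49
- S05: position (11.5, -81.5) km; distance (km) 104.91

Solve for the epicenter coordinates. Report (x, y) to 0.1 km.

-37.8 km east, 11.1 km north

Circle about each station: (x + 107.3)² + (y + 22.9)² = 77.37²; (x + 31.0)² + (y + 109.2)² = 120.49²; (x − 11.5)² + (y + 81.5)² = 104.91².
Subtracting the S03 equation from the S04 and S05 equations removes the quadratic terms:
152.6 x − 172.6 y = -7683.78
237.6 x − 117.2 y = -10283.19
Solving the 2×2 system: x ≈ -37.8, y ≈ 11.1 km.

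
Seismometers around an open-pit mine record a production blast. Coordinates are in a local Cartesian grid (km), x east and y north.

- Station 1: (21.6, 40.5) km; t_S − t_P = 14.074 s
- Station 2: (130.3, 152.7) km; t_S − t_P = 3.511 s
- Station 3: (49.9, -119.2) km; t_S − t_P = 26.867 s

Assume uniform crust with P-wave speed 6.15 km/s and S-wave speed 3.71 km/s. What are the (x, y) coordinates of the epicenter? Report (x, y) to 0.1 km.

Distance from S−P lag: d = Δt · v_P v_S / (v_P − v_S) = Δt · (6.15·3.71)/(6.15−3.71) ≈ 9.3510·Δt.
So d_Station 1 = 131.61, d_Station 2 = 32.83, d_Station 3 = 251.23 km.
Circle about each station: (x − 21.6)² + (y − 40.5)² = 131.61²; (x − 130.3)² + (y − 152.7)² = 32.83²; (x − 49.9)² + (y + 119.2)² = 251.23².
Subtracting pairs of circle equations eliminates x²+y² and gives linear equations (the radical axes):
217.4 x + 224.4 y = 54431.95
56.6 x − 319.4 y = -31203.48
Solving the 2×2 system: x ≈ 126.4, y ≈ 120.1 km.

(126.4, 120.1)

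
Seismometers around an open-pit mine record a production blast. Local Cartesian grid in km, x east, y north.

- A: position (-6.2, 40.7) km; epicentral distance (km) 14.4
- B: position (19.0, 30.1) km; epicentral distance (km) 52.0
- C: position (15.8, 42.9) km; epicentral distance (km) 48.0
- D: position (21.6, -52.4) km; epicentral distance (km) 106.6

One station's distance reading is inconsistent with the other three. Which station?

Solve using three stations at a time. Using B, C, D (subtract circle equations pairwise → linear system) gives (x, y) ≈ (-32.4, 39.7).
Distances from that point to each station vs reported:
  A: calculated 26.2 vs reported 14.4 → residual 11.8 km
  B: calculated 52.3 vs reported 52.0 → residual 0.3 km
  C: calculated 48.3 vs reported 48.0 → residual 0.3 km
  D: calculated 106.7 vs reported 106.6 → residual 0.1 km
B, C, D are mutually consistent (residuals ≈ 0); A is off by 11.8 km.

A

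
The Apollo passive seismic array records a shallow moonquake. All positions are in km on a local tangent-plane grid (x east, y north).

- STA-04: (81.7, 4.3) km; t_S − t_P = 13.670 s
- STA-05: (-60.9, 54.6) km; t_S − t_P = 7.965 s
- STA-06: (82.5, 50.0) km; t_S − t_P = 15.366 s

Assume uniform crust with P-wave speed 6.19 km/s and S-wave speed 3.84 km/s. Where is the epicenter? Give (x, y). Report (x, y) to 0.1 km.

x ≈ -53.3 km, y ≈ -25.6 km

Distance from S−P lag: d = Δt · v_P v_S / (v_P − v_S) = Δt · (6.19·3.84)/(6.19−3.84) ≈ 10.1147·Δt.
So d_STA-04 = 138.27, d_STA-05 = 80.56, d_STA-06 = 155.42 km.
Circle about each station: (x − 81.7)² + (y − 4.3)² = 138.27²; (x + 60.9)² + (y − 54.6)² = 80.56²; (x − 82.5)² + (y − 50.0)² = 155.42².
Subtracting pairs of circle equations eliminates x²+y² and gives linear equations (the radical axes):
-285.2 x + 100.6 y = 12625.27
1.6 x + 91.4 y = -2423.91
Solving the 2×2 system: x ≈ -53.3, y ≈ -25.6 km.
Check against STA-04 (with the unrounded x, y): √((x − 81.7)²+(y − 4.3)²) = 138.26 ≈ 138.27 km. ✓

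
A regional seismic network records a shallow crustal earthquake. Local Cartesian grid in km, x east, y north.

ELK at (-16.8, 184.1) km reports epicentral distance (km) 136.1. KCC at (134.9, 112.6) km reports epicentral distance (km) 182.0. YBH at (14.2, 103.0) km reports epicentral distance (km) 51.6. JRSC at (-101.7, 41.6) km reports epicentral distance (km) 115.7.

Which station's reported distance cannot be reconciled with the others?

KCC

Solve using three stations at a time. Using ELK, YBH, JRSC (subtract circle equations pairwise → linear system) gives (x, y) ≈ (13.6, 51.4).
Distances from that point to each station vs reported:
  ELK: calculated 136.1 vs reported 136.1 → residual 0.0 km
  KCC: calculated 135.9 vs reported 182.0 → residual 46.1 km
  YBH: calculated 51.6 vs reported 51.6 → residual 0.0 km
  JRSC: calculated 115.7 vs reported 115.7 → residual 0.0 km
ELK, YBH, JRSC are mutually consistent (residuals ≈ 0); KCC is off by 46.1 km.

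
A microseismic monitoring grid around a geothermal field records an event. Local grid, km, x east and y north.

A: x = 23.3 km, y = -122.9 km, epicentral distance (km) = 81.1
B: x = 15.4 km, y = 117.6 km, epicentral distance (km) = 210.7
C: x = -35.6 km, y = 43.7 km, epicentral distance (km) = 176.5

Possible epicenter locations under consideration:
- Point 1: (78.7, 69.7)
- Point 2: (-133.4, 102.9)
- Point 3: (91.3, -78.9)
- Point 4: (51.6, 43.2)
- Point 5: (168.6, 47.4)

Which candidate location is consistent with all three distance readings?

Point 3

For each candidate, compare |candidate − station| to the reported distance:
Point 1: residuals A 119.3, B 131.3, C 59.3 → max 131.3 km
Point 2: residuals A 193.7, B 61.2, C 62.2 → max 193.7 km
Point 3: residuals A 0.1, B 0.1, C 0.1 → max 0.1 km
Point 4: residuals A 87.4, B 128.0, C 89.3 → max 128.0 km
Point 5: residuals A 142.8, B 42.2, C 27.7 → max 142.8 km
Only Point 3 has all residuals ≈ 0.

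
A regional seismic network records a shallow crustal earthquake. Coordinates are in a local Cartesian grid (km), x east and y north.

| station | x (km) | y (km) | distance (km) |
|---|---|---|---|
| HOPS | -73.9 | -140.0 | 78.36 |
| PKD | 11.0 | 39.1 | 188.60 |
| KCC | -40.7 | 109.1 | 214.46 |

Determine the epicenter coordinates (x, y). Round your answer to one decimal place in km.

Circle about each station: (x + 73.9)² + (y + 140.0)² = 78.36²; (x − 11.0)² + (y − 39.1)² = 188.60²; (x + 40.7)² + (y − 109.1)² = 214.46².
Subtracting pairs of circle equations eliminates x²+y² and gives linear equations (the radical axes):
169.8 x + 358.2 y = -52841.07
66.4 x + 498.2 y = -51354.71
Solving the 2×2 system: x ≈ -130.4, y ≈ -85.7 km.

x ≈ -130.4 km, y ≈ -85.7 km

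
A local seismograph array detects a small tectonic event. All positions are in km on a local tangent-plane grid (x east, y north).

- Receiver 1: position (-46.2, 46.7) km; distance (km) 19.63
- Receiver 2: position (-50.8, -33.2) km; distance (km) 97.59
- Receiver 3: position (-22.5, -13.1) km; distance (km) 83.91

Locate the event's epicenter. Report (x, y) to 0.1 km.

(-54.9, 64.3)

Circle about each station: (x + 46.2)² + (y − 46.7)² = 19.63²; (x + 50.8)² + (y + 33.2)² = 97.59²; (x + 22.5)² + (y + 13.1)² = 83.91².
Subtracting the Receiver 1 equation from the Receiver 2 and Receiver 3 equations removes the quadratic terms:
-9.2 x − 159.8 y = -9770.92
47.4 x − 119.6 y = -10293.02
Solving the 2×2 system: x ≈ -54.9, y ≈ 64.3 km.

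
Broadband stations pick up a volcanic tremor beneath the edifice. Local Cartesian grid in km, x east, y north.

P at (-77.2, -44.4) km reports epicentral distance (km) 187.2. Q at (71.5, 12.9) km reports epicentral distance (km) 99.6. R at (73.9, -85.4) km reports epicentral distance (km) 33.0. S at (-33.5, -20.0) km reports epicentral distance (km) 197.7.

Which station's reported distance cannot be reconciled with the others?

Solve using three stations at a time. Using P, Q, R (subtract circle equations pairwise → linear system) gives (x, y) ≈ (106.5, -80.3).
Distances from that point to each station vs reported:
  P: calculated 187.2 vs reported 187.2 → residual 0.0 km
  Q: calculated 99.6 vs reported 99.6 → residual 0.0 km
  R: calculated 33.0 vs reported 33.0 → residual 0.0 km
  S: calculated 152.5 vs reported 197.7 → residual 45.2 km
P, Q, R are mutually consistent (residuals ≈ 0); S is off by 45.2 km.

S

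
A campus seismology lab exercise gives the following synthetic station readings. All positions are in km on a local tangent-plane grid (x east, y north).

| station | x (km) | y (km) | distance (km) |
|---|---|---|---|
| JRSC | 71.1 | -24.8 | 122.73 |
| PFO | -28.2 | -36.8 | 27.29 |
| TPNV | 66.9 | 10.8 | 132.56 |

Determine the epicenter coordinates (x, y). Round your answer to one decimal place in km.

x ≈ -47.6 km, y ≈ -56.0 km

Circle about each station: (x − 71.1)² + (y + 24.8)² = 122.73²; (x + 28.2)² + (y + 36.8)² = 27.29²; (x − 66.9)² + (y − 10.8)² = 132.56².
Subtracting pairs of circle equations eliminates x²+y² and gives linear equations (the radical axes):
-198.6 x − 24.0 y = 10797.14
-8.4 x + 71.2 y = -3587.50
Solving the 2×2 system: x ≈ -47.6, y ≈ -56.0 km.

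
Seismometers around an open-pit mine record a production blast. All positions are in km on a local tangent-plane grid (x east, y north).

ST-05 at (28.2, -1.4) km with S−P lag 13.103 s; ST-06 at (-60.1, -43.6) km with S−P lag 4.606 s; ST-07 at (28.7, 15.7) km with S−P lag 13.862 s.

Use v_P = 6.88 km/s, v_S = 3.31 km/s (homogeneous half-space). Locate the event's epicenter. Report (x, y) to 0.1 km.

Distance from S−P lag: d = Δt · v_P v_S / (v_P − v_S) = Δt · (6.88·3.31)/(6.88−3.31) ≈ 6.3789·Δt.
So d_ST-05 = 83.58, d_ST-06 = 29.38, d_ST-07 = 88.42 km.
Circle about each station: (x − 28.2)² + (y + 1.4)² = 83.58²; (x + 60.1)² + (y + 43.6)² = 29.38²; (x − 28.7)² + (y − 15.7)² = 88.42².
Subtracting pairs of circle equations eliminates x²+y² and gives linear equations (the radical axes):
-176.6 x − 84.4 y = 10838.20
1.0 x + 34.2 y = -559.50
Solving the 2×2 system: x ≈ -54.3, y ≈ -14.8 km.

(-54.3, -14.8)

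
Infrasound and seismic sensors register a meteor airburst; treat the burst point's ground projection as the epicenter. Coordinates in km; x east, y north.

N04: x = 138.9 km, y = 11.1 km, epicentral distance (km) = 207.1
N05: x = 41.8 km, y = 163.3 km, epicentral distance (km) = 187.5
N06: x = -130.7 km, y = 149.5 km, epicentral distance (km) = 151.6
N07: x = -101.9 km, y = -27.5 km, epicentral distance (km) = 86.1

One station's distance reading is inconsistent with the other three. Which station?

Solve using three stations at a time. Using N04, N05, N06 (subtract circle equations pairwise → linear system) gives (x, y) ≈ (-68.1, 11.5).
Distances from that point to each station vs reported:
  N04: calculated 207.0 vs reported 207.1 → residual 0.1 km
  N05: calculated 187.4 vs reported 187.5 → residual 0.1 km
  N06: calculated 151.5 vs reported 151.6 → residual 0.1 km
  N07: calculated 51.6 vs reported 86.1 → residual 34.5 km
N04, N05, N06 are mutually consistent (residuals ≈ 0); N07 is off by 34.5 km.

N07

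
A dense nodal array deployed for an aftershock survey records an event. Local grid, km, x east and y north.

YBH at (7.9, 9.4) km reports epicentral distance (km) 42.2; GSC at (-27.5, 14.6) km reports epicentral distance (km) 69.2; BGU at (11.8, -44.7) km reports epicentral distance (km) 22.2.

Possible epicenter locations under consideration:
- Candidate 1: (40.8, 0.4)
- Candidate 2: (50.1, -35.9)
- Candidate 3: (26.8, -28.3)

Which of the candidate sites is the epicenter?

For each candidate, compare |candidate − station| to the reported distance:
Candidate 1: residuals YBH 8.1, GSC 0.6, BGU 31.4 → max 31.4 km
Candidate 2: residuals YBH 19.7, GSC 23.4, BGU 17.1 → max 23.4 km
Candidate 3: residuals YBH 0.0, GSC 0.0, BGU 0.0 → max 0.0 km
Only Candidate 3 has all residuals ≈ 0.

Candidate 3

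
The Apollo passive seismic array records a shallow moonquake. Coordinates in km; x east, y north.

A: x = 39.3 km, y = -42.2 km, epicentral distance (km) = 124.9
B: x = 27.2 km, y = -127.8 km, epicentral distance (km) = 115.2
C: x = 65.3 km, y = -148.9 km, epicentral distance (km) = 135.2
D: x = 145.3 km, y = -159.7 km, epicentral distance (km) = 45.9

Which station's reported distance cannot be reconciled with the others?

C

Solve using three stations at a time. Using A, B, D (subtract circle equations pairwise → linear system) gives (x, y) ≈ (141.6, -113.9).
Distances from that point to each station vs reported:
  A: calculated 124.9 vs reported 124.9 → residual 0.0 km
  B: calculated 115.2 vs reported 115.2 → residual 0.0 km
  C: calculated 83.9 vs reported 135.2 → residual 51.3 km
  D: calculated 45.9 vs reported 45.9 → residual 0.0 km
A, B, D are mutually consistent (residuals ≈ 0); C is off by 51.3 km.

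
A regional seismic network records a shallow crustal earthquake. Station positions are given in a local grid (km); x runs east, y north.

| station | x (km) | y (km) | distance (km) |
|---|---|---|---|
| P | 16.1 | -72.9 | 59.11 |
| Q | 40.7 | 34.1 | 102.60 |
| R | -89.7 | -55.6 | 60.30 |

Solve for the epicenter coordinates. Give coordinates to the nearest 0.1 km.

(-31.9, -38.4)

Circle about each station: (x − 16.1)² + (y + 72.9)² = 59.11²; (x − 40.7)² + (y − 34.1)² = 102.60²; (x + 89.7)² + (y + 55.6)² = 60.30².
Subtracting pairs of circle equations eliminates x²+y² and gives linear equations (the radical axes):
49.2 x + 214.0 y = -9787.09
-211.6 x + 34.6 y = 5421.73
Solving the 2×2 system: x ≈ -31.9, y ≈ -38.4 km.
Check against P (with the unrounded x, y): √((x − 16.1)²+(y + 72.9)²) = 59.11 ≈ 59.11 km. ✓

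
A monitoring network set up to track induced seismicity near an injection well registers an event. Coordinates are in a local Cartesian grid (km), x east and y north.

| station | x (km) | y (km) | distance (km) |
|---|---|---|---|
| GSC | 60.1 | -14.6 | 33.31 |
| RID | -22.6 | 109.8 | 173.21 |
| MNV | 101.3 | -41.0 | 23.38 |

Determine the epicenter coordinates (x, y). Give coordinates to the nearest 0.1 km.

x ≈ 93.1 km, y ≈ -19.1 km

Circle about each station: (x − 60.1)² + (y + 14.6)² = 33.31²; (x + 22.6)² + (y − 109.8)² = 173.21²; (x − 101.3)² + (y + 41.0)² = 23.38².
Subtracting the GSC equation from the RID and MNV equations removes the quadratic terms:
-165.4 x + 248.8 y = -20150.52
82.4 x − 52.8 y = 8680.45
Solving the 2×2 system: x ≈ 93.1, y ≈ -19.1 km.
Check against GSC (with the unrounded x, y): √((x − 60.1)²+(y + 14.6)²) = 33.32 ≈ 33.31 km. ✓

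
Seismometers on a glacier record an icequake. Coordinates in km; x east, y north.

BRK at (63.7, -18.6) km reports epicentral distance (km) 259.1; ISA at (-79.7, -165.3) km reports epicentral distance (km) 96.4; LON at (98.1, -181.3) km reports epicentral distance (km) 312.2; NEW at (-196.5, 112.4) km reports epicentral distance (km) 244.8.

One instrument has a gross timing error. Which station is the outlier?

Solve using three stations at a time. Using BRK, ISA, NEW (subtract circle equations pairwise → linear system) gives (x, y) ≈ (-169.8, -130.9).
Distances from that point to each station vs reported:
  BRK: calculated 259.1 vs reported 259.1 → residual 0.0 km
  ISA: calculated 96.4 vs reported 96.4 → residual 0.0 km
  LON: calculated 272.6 vs reported 312.2 → residual 39.6 km
  NEW: calculated 244.8 vs reported 244.8 → residual 0.0 km
BRK, ISA, NEW are mutually consistent (residuals ≈ 0); LON is off by 39.6 km.

LON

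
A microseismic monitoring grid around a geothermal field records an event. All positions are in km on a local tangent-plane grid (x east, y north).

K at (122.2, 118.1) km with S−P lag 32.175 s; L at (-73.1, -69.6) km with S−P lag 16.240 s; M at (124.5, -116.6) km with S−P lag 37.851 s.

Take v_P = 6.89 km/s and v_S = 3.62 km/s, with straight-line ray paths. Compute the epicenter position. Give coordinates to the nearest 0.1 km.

Distance from S−P lag: d = Δt · v_P v_S / (v_P − v_S) = Δt · (6.89·3.62)/(6.89−3.62) ≈ 7.6275·Δt.
So d_K = 245.41, d_L = 123.87, d_M = 288.71 km.
Circle about each station: (x − 122.2)² + (y − 118.1)² = 245.41²; (x + 73.1)² + (y + 69.6)² = 123.87²; (x − 124.5)² + (y + 116.6)² = 288.71².
Subtracting pairs of circle equations eliminates x²+y² and gives linear equations (the radical axes):
-390.6 x − 375.4 y = 26189.61
4.6 x − 469.4 y = -22912.04
Solving the 2×2 system: x ≈ -112.9, y ≈ 47.7 km.

x ≈ -112.9 km, y ≈ 47.7 km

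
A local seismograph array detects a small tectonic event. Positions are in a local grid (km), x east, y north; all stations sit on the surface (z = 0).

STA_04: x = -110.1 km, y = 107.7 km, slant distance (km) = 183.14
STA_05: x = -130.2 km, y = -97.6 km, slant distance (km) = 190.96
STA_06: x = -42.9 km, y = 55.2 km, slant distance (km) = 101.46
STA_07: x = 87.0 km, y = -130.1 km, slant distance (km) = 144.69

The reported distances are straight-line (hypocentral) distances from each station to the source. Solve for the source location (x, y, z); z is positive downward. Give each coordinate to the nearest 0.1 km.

x ≈ 30.8 km, y ≈ -2.6 km, depth ≈ 39.0 km

Each station gives a sphere (x−x_i)² + (y−y_i)² + z² = d_i² (stations at z=0).
Subtracting the STA_04 sphere from STA_05 and STA_06: z² cancels, leaving linear equations in x and y:
-40.2 x − 410.6 y = -168.96
134.4 x − 105.0 y = 4412.28
Solving: x ≈ 30.795, y ≈ -2.604 km (keep extra digits for the depth step; rounded: 30.8, -2.6).
Then from the STA_04 sphere: z² = 183.14² − (x + 110.1)² − (y − 107.7)² with x = 30.795, y = -2.604, so z ≈ 39.011 ≈ 39.0 km.
Check against STA_07 (with the unrounded solution): distance 144.69 ≈ 144.69 km. ✓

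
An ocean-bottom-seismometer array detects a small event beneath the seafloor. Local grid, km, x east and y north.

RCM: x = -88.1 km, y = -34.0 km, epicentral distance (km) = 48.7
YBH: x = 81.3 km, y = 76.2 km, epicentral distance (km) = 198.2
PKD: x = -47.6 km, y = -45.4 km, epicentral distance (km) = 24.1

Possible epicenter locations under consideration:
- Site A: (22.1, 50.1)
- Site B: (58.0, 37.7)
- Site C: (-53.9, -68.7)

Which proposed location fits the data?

Site C

For each candidate, compare |candidate − station| to the reported distance:
Site A: residuals RCM 89.9, YBH 133.5, PKD 94.1 → max 133.5 km
Site B: residuals RCM 114.0, YBH 153.2, PKD 110.3 → max 153.2 km
Site C: residuals RCM 0.0, YBH 0.0, PKD 0.0 → max 0.0 km
Only Site C has all residuals ≈ 0.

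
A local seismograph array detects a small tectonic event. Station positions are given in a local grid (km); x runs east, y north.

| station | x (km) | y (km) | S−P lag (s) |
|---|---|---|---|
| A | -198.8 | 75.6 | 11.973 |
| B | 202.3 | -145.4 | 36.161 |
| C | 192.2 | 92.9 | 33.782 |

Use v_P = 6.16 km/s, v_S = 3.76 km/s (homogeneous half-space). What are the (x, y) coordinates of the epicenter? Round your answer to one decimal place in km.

-118.1 km east, -7.1 km north

Distance from S−P lag: d = Δt · v_P v_S / (v_P − v_S) = Δt · (6.16·3.76)/(6.16−3.76) ≈ 9.6507·Δt.
So d_A = 115.55, d_B = 348.98, d_C = 326.02 km.
Circle about each station: (x + 198.8)² + (y − 75.6)² = 115.55²; (x − 202.3)² + (y + 145.4)² = 348.98²; (x − 192.2)² + (y − 92.9)² = 326.02².
Subtracting pairs of circle equations eliminates x²+y² and gives linear equations (the radical axes):
802.2 x − 442.0 y = -91605.59
782.0 x + 34.6 y = -92602.79
Solving the 2×2 system: x ≈ -118.1, y ≈ -7.1 km.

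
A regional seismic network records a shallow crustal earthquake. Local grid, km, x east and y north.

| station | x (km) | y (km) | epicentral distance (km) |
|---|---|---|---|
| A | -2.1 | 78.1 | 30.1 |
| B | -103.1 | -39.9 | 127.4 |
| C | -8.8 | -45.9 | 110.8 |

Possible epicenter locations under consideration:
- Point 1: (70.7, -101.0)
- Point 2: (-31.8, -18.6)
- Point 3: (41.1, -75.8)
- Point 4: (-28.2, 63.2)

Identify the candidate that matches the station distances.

For each candidate, compare |candidate − station| to the reported distance:
Point 1: residuals A 163.2, B 56.8, C 14.1 → max 163.2 km
Point 2: residuals A 71.1, B 53.0, C 75.1 → max 75.1 km
Point 3: residuals A 129.7, B 21.2, C 52.6 → max 129.7 km
Point 4: residuals A 0.0, B 0.0, C 0.0 → max 0.0 km
Only Point 4 has all residuals ≈ 0.

Point 4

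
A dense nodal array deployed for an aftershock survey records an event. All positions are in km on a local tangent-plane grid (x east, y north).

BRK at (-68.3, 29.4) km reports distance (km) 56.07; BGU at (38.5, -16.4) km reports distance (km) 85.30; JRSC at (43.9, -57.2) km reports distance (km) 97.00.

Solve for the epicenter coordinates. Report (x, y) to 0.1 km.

Circle about each station: (x + 68.3)² + (y − 29.4)² = 56.07²; (x − 38.5)² + (y + 16.4)² = 85.30²; (x − 43.9)² + (y + 57.2)² = 97.00².
Subtracting the BRK equation from the BGU and JRSC equations removes the quadratic terms:
213.6 x − 91.6 y = -7910.29
224.4 x − 173.2 y = -6595.36
Solving the 2×2 system: x ≈ -46.6, y ≈ -22.3 km.

x ≈ -46.6 km, y ≈ -22.3 km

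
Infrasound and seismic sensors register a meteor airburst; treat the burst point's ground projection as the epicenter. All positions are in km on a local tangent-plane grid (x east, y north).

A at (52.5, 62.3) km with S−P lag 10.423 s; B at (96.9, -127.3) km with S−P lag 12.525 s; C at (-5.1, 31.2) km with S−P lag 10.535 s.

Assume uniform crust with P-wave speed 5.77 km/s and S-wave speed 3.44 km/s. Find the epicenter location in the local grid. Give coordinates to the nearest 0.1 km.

Distance from S−P lag: d = Δt · v_P v_S / (v_P − v_S) = Δt · (5.77·3.44)/(5.77−3.44) ≈ 8.5188·Δt.
So d_A = 88.79, d_B = 106.70, d_C = 89.75 km.
Circle about each station: (x − 52.5)² + (y − 62.3)² = 88.79²; (x − 96.9)² + (y + 127.3)² = 106.70²; (x + 5.1)² + (y − 31.2)² = 89.75².
Subtracting pairs of circle equations eliminates x²+y² and gives linear equations (the radical axes):
88.8 x − 379.2 y = 15456.13
-115.2 x − 62.2 y = -5809.49
Solving the 2×2 system: x ≈ 64.3, y ≈ -25.7 km.
Check against A (with the unrounded x, y): √((x − 52.5)²+(y − 62.3)²) = 88.79 ≈ 88.79 km. ✓

64.3 km east, -25.7 km north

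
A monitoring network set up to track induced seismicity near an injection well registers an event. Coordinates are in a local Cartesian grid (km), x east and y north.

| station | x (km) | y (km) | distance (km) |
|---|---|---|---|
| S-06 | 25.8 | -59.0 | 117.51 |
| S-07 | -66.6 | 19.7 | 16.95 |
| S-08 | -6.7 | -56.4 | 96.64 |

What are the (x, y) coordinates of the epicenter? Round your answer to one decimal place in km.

-52.3 km east, 28.8 km north

Circle about each station: (x − 25.8)² + (y + 59.0)² = 117.51²; (x + 66.6)² + (y − 19.7)² = 16.95²; (x + 6.7)² + (y + 56.4)² = 96.64².
Subtracting the S-06 equation from the S-07 and S-08 equations removes the quadratic terms:
-184.8 x + 157.4 y = 14198.31
-65.0 x + 5.2 y = 3548.52
Solving the 2×2 system: x ≈ -52.3, y ≈ 28.8 km.
Check against S-06 (with the unrounded x, y): √((x − 25.8)²+(y + 59.0)²) = 117.51 ≈ 117.51 km. ✓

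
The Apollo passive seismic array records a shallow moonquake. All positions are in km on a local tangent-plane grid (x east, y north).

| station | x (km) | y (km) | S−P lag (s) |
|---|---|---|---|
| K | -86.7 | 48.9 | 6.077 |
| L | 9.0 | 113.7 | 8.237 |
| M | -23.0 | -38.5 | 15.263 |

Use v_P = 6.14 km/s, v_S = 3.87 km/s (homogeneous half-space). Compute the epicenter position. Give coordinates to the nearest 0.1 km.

Distance from S−P lag: d = Δt · v_P v_S / (v_P − v_S) = Δt · (6.14·3.87)/(6.14−3.87) ≈ 10.4678·Δt.
So d_K = 63.61, d_L = 86.22, d_M = 159.77 km.
Circle about each station: (x + 86.7)² + (y − 48.9)² = 63.61²; (x − 9.0)² + (y − 113.7)² = 86.22²; (x + 23.0)² + (y + 38.5)² = 159.77².
Subtracting the K equation from the L and M equations removes the quadratic terms:
191.4 x + 129.6 y = -287.07
127.4 x − 174.8 y = -29377.07
Solving the 2×2 system: x ≈ -77.2, y ≈ 111.8 km.

x ≈ -77.2 km, y ≈ 111.8 km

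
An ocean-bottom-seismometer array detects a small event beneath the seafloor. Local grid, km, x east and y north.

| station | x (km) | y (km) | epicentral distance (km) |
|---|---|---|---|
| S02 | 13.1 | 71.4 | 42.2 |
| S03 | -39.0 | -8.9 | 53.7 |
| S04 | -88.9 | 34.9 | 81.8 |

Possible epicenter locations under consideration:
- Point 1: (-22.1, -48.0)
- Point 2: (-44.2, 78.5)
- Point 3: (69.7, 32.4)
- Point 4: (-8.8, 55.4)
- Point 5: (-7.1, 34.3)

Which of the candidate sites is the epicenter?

Point 5

For each candidate, compare |candidate − station| to the reported distance:
Point 1: residuals S02 82.3, S03 11.1, S04 24.7 → max 82.3 km
Point 2: residuals S02 15.5, S03 33.9, S04 19.4 → max 33.9 km
Point 3: residuals S02 26.5, S03 62.6, S04 76.8 → max 76.8 km
Point 4: residuals S02 15.1, S03 17.3, S04 0.9 → max 17.3 km
Point 5: residuals S02 0.0, S03 0.0, S04 0.0 → max 0.0 km
Only Point 5 has all residuals ≈ 0.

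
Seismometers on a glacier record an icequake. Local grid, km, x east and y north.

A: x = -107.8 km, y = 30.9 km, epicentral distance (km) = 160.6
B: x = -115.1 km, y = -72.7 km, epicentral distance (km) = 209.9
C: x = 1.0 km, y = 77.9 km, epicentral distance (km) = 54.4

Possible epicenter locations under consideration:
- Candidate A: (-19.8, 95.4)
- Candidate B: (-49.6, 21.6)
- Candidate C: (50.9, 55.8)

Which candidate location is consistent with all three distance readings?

For each candidate, compare |candidate − station| to the reported distance:
Candidate A: residuals A 51.5, B 16.7, C 27.2 → max 51.5 km
Candidate B: residuals A 101.7, B 95.1, C 21.3 → max 101.7 km
Candidate C: residuals A 0.0, B 0.0, C 0.2 → max 0.2 km
Only Candidate C has all residuals ≈ 0.

Candidate C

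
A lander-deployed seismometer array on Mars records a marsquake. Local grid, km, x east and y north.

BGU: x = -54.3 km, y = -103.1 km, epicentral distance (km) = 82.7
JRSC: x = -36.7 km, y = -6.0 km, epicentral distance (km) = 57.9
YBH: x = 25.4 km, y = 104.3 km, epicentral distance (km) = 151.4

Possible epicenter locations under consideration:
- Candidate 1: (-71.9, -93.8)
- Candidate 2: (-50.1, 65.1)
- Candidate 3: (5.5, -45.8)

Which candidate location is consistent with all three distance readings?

For each candidate, compare |candidate − station| to the reported distance:
Candidate 1: residuals BGU 62.8, JRSC 36.7, YBH 69.3 → max 69.3 km
Candidate 2: residuals BGU 85.6, JRSC 14.5, YBH 66.3 → max 85.6 km
Candidate 3: residuals BGU 0.1, JRSC 0.1, YBH 0.0 → max 0.1 km
Only Candidate 3 has all residuals ≈ 0.

Candidate 3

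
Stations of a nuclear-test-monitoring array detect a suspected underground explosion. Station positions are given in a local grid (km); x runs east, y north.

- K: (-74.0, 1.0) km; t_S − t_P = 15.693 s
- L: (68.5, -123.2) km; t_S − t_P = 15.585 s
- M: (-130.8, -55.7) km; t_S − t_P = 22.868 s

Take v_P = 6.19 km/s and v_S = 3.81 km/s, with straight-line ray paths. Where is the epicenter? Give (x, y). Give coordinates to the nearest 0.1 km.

x ≈ 78.6 km, y ≈ 30.9 km

Distance from S−P lag: d = Δt · v_P v_S / (v_P − v_S) = Δt · (6.19·3.81)/(6.19−3.81) ≈ 9.9092·Δt.
So d_K = 155.51, d_L = 154.43, d_M = 226.60 km.
Circle about each station: (x + 74.0)² + (y − 1.0)² = 155.51²; (x − 68.5)² + (y + 123.2)² = 154.43²; (x + 130.8)² + (y + 55.7)² = 226.60².
Subtracting the K equation from the L and M equations removes the quadratic terms:
285.0 x − 248.4 y = 14728.23
-113.6 x − 113.4 y = -12430.07
Solving the 2×2 system: x ≈ 78.6, y ≈ 30.9 km.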